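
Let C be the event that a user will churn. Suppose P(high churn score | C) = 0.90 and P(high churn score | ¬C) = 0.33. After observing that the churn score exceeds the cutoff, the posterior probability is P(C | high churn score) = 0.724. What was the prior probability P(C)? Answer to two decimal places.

Bayes' rule in odds form gives O(C|E) = O(C)·[P(E|C)/P(E|¬C)], hence O(C) = O(C|E)/LR.
Posterior odds = 0.724/(1−0.724) = 2.6232. LR = 0.90/0.33 = 2.7273.
Prior odds = 2.6232/2.7273 = 0.9618, so P(C) = 0.9618/(1+0.9618) ≈ 0.49.

P(C) = 0.49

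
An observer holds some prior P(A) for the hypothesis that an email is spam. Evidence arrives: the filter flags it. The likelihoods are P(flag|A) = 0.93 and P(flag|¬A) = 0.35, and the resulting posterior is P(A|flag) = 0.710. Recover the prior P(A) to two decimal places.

P(A) = 0.48

Bayes' rule in odds form gives O(A|E) = O(A)·[P(E|A)/P(E|¬A)], hence O(A) = O(A|E)/LR.
Posterior odds = 0.710/(1−0.710) = 2.4483. LR = 0.93/0.35 = 2.6571.
Prior odds = 2.4483/2.6571 = 0.9214, so P(A) = 0.9214/(1+0.9214) ≈ 0.48.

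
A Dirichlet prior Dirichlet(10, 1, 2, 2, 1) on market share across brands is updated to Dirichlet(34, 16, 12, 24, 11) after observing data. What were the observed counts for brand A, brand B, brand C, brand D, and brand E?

For a Dirichlet(α) prior with multinomial counts c, the posterior is Dirichlet(α + c) componentwise.
Counts are posterior − prior componentwise: 34−10=24, 16−1=15, 12−2=10, 24−2=22, 11−1=10.

counts (24, 15, 10, 22, 10)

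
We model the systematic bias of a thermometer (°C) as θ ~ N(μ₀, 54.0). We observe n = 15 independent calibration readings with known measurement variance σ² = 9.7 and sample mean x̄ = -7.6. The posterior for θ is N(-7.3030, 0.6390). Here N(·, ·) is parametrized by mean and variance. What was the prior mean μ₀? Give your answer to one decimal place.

μ₀ = 17.5

With known observation variance, the Normal–Normal posterior has precision τ_n = τ₀ + n/σ² and mean μ_n = (τ₀μ₀ + (n/σ²)x̄)/τ_n.
Here τ₀ = 1/54.0 = 0.018519 and τ_data = 15/9.7 = 1.546392, so τ_n = 1.564911.
Rearranging for μ₀: μ₀ = (μ_n·τ_n − τ_data·x̄)/τ₀ = (-7.3030·1.564911 − 1.546392·-7.6) / 0.018519 = 0.324034/0.018519 ≈ 17.5.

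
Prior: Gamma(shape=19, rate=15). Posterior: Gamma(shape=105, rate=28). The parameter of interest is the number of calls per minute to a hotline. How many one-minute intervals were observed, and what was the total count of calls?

n = 13 one-minute intervals with total 86 calls

A Gamma(α, β) prior (rate parametrization) on a Poisson rate with n observations summing to S gives posterior Gamma(α+S, β+n).
Matching: Σxᵢ = 105 − 19 = 86 and n = 28 − 15 = 13.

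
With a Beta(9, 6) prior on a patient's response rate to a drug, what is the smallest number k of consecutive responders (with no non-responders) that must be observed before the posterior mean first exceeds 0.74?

After k responders and 0 non-responders the posterior is Beta(9+k, 6), with mean (9+k)/(9+6+k).
Set (9+k)/(15+k) > 0.74 and solve: k > (0.74·15 − 9)/(1 − 0.74) = 8.077.
The smallest integer exceeding 8.077 is 9, and checking k=9: (18)/(24) = 0.7500 > 0.74.

k = 9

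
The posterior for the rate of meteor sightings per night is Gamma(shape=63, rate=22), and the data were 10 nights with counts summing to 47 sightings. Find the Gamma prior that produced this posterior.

Gamma–Poisson conjugacy: posterior shape = α + Σxᵢ, posterior rate = β + n.
So α = 63 − 47 = 16 and β = 22 − 10 = 12.

Gamma(shape=16, rate=12)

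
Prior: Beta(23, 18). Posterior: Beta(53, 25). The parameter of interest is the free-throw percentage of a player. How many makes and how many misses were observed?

Beta is conjugate to the binomial likelihood: posterior = Beta(α+s, β+f).
Match parameters: s=53−23=30, f=25−18=7.

30 makes and 7 misses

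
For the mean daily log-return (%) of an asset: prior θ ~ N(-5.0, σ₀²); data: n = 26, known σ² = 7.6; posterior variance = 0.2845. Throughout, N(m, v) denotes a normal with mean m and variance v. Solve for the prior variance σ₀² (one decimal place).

For the Normal–Normal model with known σ², precisions add: τ_n = τ₀ + n/σ².
So 1/σ₀² = 1/0.2845 − 26/7.6 = 3.514938 − 3.421053 = 0.093885.
Hence σ₀² = 1/0.093885 ≈ 10.7.

σ₀² = 10.7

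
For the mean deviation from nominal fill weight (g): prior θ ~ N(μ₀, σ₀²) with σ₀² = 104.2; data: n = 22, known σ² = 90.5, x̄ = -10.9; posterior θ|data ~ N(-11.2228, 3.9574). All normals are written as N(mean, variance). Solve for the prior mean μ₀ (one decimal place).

μ₀ = -19.4

With known observation variance, the Normal–Normal posterior has precision τ_n = τ₀ + n/σ² and mean μ_n = (τ₀μ₀ + (n/σ²)x̄)/τ_n.
Here τ₀ = 1/104.2 = 0.009597 and τ_data = 22/90.5 = 0.243094, so τ_n = 0.252691.
Rearranging for μ₀: μ₀ = (μ_n·τ_n − τ_data·x̄)/τ₀ = (-11.2228·0.252691 − 0.243094·-10.9) / 0.009597 = -0.186176/0.009597 ≈ -19.4.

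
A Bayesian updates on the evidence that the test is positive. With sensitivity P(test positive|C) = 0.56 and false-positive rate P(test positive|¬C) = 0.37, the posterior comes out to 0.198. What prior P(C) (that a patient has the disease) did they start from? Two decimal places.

P(C) = 0.14

In odds form, posterior odds = prior odds × likelihood ratio, so prior odds = posterior odds ÷ LR.
Posterior odds = 0.198/(1−0.198) = 0.2469. LR = 0.56/0.37 = 1.5135.
Prior odds = 0.2469/1.5135 = 0.1631, so P(C) = 0.1631/(1+0.1631) ≈ 0.14.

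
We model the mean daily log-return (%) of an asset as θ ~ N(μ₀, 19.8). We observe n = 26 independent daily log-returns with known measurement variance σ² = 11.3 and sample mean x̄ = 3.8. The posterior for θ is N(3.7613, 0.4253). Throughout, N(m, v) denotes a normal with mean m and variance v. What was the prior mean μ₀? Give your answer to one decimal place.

The posterior mean is a precision-weighted average: μ_n = (τ₀μ₀ + τ_data·x̄)/(τ₀+τ_data), with τ₀=1/σ₀² and τ_data=n/σ².
Here τ₀ = 1/19.8 = 0.050505 and τ_data = 26/11.3 = 2.300885, so τ_n = 2.351390.
Rearranging for μ₀: μ₀ = (μ_n·τ_n − τ_data·x̄)/τ₀ = (3.7613·2.351390 − 2.300885·3.8) / 0.050505 = 0.100920/0.050505 ≈ 2.0.

μ₀ = 2.0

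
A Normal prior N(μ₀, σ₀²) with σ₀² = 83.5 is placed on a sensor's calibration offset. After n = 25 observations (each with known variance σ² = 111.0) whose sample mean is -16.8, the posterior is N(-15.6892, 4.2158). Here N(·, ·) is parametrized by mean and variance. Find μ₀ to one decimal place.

With known observation variance, the Normal–Normal posterior has precision τ_n = τ₀ + n/σ² and mean μ_n = (τ₀μ₀ + (n/σ²)x̄)/τ_n.
Here τ₀ = 1/83.5 = 0.011976 and τ_data = 25/111.0 = 0.225225, so τ_n = 0.237201.
Rearranging for μ₀: μ₀ = (μ_n·τ_n − τ_data·x̄)/τ₀ = (-15.6892·0.237201 − 0.225225·-16.8) / 0.011976 = 0.062286/0.011976 ≈ 5.2.

μ₀ = 5.2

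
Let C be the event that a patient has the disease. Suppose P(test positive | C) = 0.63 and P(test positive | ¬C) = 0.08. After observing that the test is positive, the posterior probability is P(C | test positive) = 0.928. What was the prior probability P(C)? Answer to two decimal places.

In odds form, posterior odds = prior odds × likelihood ratio, so prior odds = posterior odds ÷ LR.
Posterior odds = 0.928/(1−0.928) = 12.8889. LR = 0.63/0.08 = 7.8750.
Prior odds = 12.8889/7.8750 = 1.6367, so P(C) = 1.6367/(1+1.6367) ≈ 0.62.

P(C) = 0.62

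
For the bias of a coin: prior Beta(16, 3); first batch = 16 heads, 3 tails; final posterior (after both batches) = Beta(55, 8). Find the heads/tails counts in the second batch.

23 heads and 2 tails

Sequential conjugate updates are equivalent to a single update on the pooled data, so total successes = posterior α − prior α and total failures = posterior β − prior β.
Total across both batches: 55−16=39 heads, 8−3=5 tails.
Subtract the first batch: 39−16=23 heads and 5−3=2 tails.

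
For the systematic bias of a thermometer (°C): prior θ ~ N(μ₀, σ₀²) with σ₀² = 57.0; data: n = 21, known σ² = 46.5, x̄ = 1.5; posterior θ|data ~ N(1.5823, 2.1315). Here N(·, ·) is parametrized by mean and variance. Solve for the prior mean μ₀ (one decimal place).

With known observation variance, the Normal–Normal posterior has precision τ_n = τ₀ + n/σ² and mean μ_n = (τ₀μ₀ + (n/σ²)x̄)/τ_n.
Here τ₀ = 1/57.0 = 0.017544 and τ_data = 21/46.5 = 0.451613, so τ_n = 0.469157.
Rearranging for μ₀: μ₀ = (μ_n·τ_n − τ_data·x̄)/τ₀ = (1.5823·0.469157 − 0.451613·1.5) / 0.017544 = 0.064928/0.017544 ≈ 3.7.

μ₀ = 3.7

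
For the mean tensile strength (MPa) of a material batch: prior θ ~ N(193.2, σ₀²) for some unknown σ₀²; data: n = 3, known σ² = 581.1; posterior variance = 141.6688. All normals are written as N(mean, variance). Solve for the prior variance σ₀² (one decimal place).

For the Normal–Normal model with known σ², precisions add: τ_n = τ₀ + n/σ².
So 1/σ₀² = 1/141.6688 − 3/581.1 = 0.007059 − 0.005163 = 0.001896.
Hence σ₀² = 1/0.001896 ≈ 527.4.

σ₀² = 527.4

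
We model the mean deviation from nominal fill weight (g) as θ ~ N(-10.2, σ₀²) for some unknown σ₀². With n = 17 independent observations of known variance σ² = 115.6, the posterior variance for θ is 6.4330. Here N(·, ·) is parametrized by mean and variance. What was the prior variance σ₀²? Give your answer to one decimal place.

Posterior precision equals prior precision plus data precision: 1/σ_n² = 1/σ₀² + n/σ².
So 1/σ₀² = 1/6.4330 − 17/115.6 = 0.155448 − 0.147059 = 0.008389.
Hence σ₀² = 1/0.008389 ≈ 119.2.

σ₀² = 119.2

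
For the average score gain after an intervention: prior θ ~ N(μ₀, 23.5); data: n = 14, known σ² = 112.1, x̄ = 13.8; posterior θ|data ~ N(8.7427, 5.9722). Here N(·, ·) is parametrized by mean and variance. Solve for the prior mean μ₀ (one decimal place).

μ₀ = -6.1

With known observation variance, the Normal–Normal posterior has precision τ_n = τ₀ + n/σ² and mean μ_n = (τ₀μ₀ + (n/σ²)x̄)/τ_n.
Here τ₀ = 1/23.5 = 0.042553 and τ_data = 14/112.1 = 0.124888, so τ_n = 0.167441.
Rearranging for μ₀: μ₀ = (μ_n·τ_n − τ_data·x̄)/τ₀ = (8.7427·0.167441 − 0.124888·13.8) / 0.042553 = -0.259568/0.042553 ≈ -6.1.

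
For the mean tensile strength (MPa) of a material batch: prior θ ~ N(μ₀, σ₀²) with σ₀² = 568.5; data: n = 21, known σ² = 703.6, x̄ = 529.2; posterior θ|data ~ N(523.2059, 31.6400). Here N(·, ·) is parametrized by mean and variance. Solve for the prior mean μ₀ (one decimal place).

With known observation variance, the Normal–Normal posterior has precision τ_n = τ₀ + n/σ² and mean μ_n = (τ₀μ₀ + (n/σ²)x̄)/τ_n.
Here τ₀ = 1/568.5 = 0.001759 and τ_data = 21/703.6 = 0.029847, so τ_n = 0.031606.
Rearranging for μ₀: μ₀ = (μ_n·τ_n − τ_data·x̄)/τ₀ = (523.2059·0.031606 − 0.029847·529.2) / 0.001759 = 0.741413/0.001759 ≈ 421.5.

μ₀ = 421.5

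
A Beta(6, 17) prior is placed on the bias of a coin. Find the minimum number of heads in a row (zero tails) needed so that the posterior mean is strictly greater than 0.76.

After k heads and 0 tails the posterior is Beta(6+k, 17), with mean (6+k)/(6+17+k).
Set (6+k)/(23+k) > 0.76 and solve: k > (0.76·23 − 6)/(1 − 0.76) = 47.833.
The smallest integer exceeding 47.833 is 48, and checking k=48: (54)/(71) = 0.7606 > 0.76.

k = 48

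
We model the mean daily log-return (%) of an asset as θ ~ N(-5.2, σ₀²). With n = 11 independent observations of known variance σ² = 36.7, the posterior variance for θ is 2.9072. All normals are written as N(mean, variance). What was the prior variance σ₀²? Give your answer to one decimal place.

σ₀² = 22.6

Posterior precision equals prior precision plus data precision: 1/σ_n² = 1/σ₀² + n/σ².
So 1/σ₀² = 1/2.9072 − 11/36.7 = 0.343974 − 0.299728 = 0.044246.
Hence σ₀² = 1/0.044246 ≈ 22.6.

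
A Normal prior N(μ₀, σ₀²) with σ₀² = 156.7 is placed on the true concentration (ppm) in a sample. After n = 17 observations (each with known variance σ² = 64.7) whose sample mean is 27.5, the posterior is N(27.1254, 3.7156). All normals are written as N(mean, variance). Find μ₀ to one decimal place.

With known observation variance, the Normal–Normal posterior has precision τ_n = τ₀ + n/σ² and mean μ_n = (τ₀μ₀ + (n/σ²)x̄)/τ_n.
Here τ₀ = 1/156.7 = 0.006382 and τ_data = 17/64.7 = 0.262751, so τ_n = 0.269133.
Rearranging for μ₀: μ₀ = (μ_n·τ_n − τ_data·x̄)/τ₀ = (27.1254·0.269133 − 0.262751·27.5) / 0.006382 = 0.074688/0.006382 ≈ 11.7.

μ₀ = 11.7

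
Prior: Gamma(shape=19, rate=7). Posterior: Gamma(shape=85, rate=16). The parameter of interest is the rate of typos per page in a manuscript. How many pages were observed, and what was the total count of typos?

n = 9 pages with total 66 typos

A Gamma(α, β) prior (rate parametrization) on a Poisson rate with n observations summing to S gives posterior Gamma(α+S, β+n).
Matching: Σxᵢ = 85 − 19 = 66 and n = 16 − 7 = 9.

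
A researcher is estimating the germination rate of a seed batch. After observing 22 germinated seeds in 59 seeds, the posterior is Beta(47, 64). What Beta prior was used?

Beta is conjugate to the binomial likelihood: posterior = Beta(a+s, b+f).
So a = 47 − 22 = 25 and b = 64 − 37 = 27.

Beta(25, 27)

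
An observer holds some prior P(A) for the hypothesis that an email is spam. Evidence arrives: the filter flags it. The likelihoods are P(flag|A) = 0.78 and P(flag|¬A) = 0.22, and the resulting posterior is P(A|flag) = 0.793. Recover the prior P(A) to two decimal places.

In odds form, posterior odds = prior odds × likelihood ratio, so prior odds = posterior odds ÷ LR.
Posterior odds = 0.793/(1−0.793) = 3.8309. LR = 0.78/0.22 = 3.5455.
Prior odds = 3.8309/3.5455 = 1.0805, so P(A) = 1.0805/(1+1.0805) ≈ 0.52.

P(A) = 0.52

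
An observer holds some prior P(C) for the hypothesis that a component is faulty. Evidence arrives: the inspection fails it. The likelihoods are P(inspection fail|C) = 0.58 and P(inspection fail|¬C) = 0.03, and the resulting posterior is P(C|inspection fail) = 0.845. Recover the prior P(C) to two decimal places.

P(C) = 0.22

In odds form, posterior odds = prior odds × likelihood ratio, so prior odds = posterior odds ÷ LR.
Posterior odds = 0.845/(1−0.845) = 5.4516. LR = 0.58/0.03 = 19.3333.
Prior odds = 5.4516/19.3333 = 0.2820, so P(C) = 0.2820/(1+0.2820) ≈ 0.22.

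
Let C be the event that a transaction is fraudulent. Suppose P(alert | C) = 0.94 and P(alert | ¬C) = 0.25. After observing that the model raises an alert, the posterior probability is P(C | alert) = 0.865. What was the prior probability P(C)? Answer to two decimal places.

P(C) = 0.63

In odds form, posterior odds = prior odds × likelihood ratio, so prior odds = posterior odds ÷ LR.
Posterior odds = 0.865/(1−0.865) = 6.4074. LR = 0.94/0.25 = 3.7600.
Prior odds = 6.4074/3.7600 = 1.7041, so P(C) = 1.7041/(1+1.7041) ≈ 0.63.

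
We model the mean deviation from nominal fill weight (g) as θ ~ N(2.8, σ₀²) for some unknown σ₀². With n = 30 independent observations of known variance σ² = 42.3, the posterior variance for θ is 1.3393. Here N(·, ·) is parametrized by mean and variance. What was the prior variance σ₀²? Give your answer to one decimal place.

σ₀² = 26.7

Posterior precision equals prior precision plus data precision: 1/σ_n² = 1/σ₀² + n/σ².
So 1/σ₀² = 1/1.3393 − 30/42.3 = 0.746659 − 0.709220 = 0.037439.
Hence σ₀² = 1/0.037439 ≈ 26.7.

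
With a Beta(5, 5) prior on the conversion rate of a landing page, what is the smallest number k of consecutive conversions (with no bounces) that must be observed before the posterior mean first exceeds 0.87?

After k conversions and 0 bounces the posterior is Beta(5+k, 5), with mean (5+k)/(5+5+k).
Set (5+k)/(10+k) > 0.87 and solve: k > (0.87·10 − 5)/(1 − 0.87) = 28.462.
The smallest integer exceeding 28.462 is 29.

k = 29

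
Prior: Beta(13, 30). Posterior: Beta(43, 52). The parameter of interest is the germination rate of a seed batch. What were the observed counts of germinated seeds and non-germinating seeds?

Under Beta–binomial conjugacy the posterior parameters are (α+s, β+f).
So s = 43 − 13 = 30 and f = 52 − 30 = 22.

30 germinated seeds and 22 non-germinating seeds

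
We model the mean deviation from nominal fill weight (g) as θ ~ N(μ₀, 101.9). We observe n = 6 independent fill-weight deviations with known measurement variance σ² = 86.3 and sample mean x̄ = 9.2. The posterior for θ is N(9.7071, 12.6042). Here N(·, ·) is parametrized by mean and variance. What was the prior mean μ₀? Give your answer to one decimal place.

The posterior mean is a precision-weighted average: μ_n = (τ₀μ₀ + τ_data·x̄)/(τ₀+τ_data), with τ₀=1/σ₀² and τ_data=n/σ².
Here τ₀ = 1/101.9 = 0.009814 and τ_data = 6/86.3 = 0.069525, so τ_n = 0.079339.
Rearranging for μ₀: μ₀ = (μ_n·τ_n − τ_data·x̄)/τ₀ = (9.7071·0.079339 − 0.069525·9.2) / 0.009814 = 0.130522/0.009814 ≈ 13.3.

μ₀ = 13.3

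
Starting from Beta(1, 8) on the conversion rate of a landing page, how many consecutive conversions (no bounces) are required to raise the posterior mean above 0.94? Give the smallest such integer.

k = 125

After k conversions and 0 bounces the posterior is Beta(1+k, 8), with mean (1+k)/(1+8+k).
Set (1+k)/(9+k) > 0.94 and solve: k > (0.94·9 − 1)/(1 − 0.94) = 124.333.
The smallest integer exceeding 124.333 is 125.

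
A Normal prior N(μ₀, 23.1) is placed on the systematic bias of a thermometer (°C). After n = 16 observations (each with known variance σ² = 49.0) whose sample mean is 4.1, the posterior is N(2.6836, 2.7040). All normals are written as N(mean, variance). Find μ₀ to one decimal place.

The posterior mean is a precision-weighted average: μ_n = (τ₀μ₀ + τ_data·x̄)/(τ₀+τ_data), with τ₀=1/σ₀² and τ_data=n/σ².
Here τ₀ = 1/23.1 = 0.043290 and τ_data = 16/49.0 = 0.326531, so τ_n = 0.369821.
Rearranging for μ₀: μ₀ = (μ_n·τ_n − τ_data·x̄)/τ₀ = (2.6836·0.369821 − 0.326531·4.1) / 0.043290 = -0.346325/0.043290 ≈ -8.0.

μ₀ = -8.0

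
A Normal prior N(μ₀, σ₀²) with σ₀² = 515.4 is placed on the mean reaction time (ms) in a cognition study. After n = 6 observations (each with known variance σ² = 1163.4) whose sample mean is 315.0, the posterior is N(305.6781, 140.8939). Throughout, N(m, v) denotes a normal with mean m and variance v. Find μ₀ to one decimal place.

μ₀ = 280.9

The posterior mean is a precision-weighted average: μ_n = (τ₀μ₀ + τ_data·x̄)/(τ₀+τ_data), with τ₀=1/σ₀² and τ_data=n/σ².
Here τ₀ = 1/515.4 = 0.001940 and τ_data = 6/1163.4 = 0.005157, so τ_n = 0.007097.
Rearranging for μ₀: μ₀ = (μ_n·τ_n − τ_data·x̄)/τ₀ = (305.6781·0.007097 − 0.005157·315.0) / 0.001940 = 0.544942/0.001940 ≈ 280.9.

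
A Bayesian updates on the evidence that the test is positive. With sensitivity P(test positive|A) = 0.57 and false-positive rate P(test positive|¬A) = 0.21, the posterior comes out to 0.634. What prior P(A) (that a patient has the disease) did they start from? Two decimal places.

P(A) = 0.39

Bayes' rule in odds form gives O(A|E) = O(A)·[P(E|A)/P(E|¬A)], hence O(A) = O(A|E)/LR.
Posterior odds = 0.634/(1−0.634) = 1.7322. LR = 0.57/0.21 = 2.7143.
Prior odds = 1.7322/2.7143 = 0.6382, so P(A) = 0.6382/(1+0.6382) ≈ 0.39.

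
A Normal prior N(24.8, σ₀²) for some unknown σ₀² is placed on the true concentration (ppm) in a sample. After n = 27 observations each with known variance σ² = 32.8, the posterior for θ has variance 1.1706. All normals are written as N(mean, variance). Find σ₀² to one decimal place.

σ₀² = 32.2

For the Normal–Normal model with known σ², precisions add: τ_n = τ₀ + n/σ².
So 1/σ₀² = 1/1.1706 − 27/32.8 = 0.854263 − 0.823171 = 0.031092.
Hence σ₀² = 1/0.031092 ≈ 32.2.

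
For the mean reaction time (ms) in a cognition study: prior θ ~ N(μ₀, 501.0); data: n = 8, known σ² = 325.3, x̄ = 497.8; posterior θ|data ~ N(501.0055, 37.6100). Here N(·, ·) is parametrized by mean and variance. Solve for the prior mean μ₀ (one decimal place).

The posterior mean is a precision-weighted average: μ_n = (τ₀μ₀ + τ_data·x̄)/(τ₀+τ_data), with τ₀=1/σ₀² and τ_data=n/σ².
Here τ₀ = 1/501.0 = 0.001996 and τ_data = 8/325.3 = 0.024593, so τ_n = 0.026589.
Rearranging for μ₀: μ₀ = (μ_n·τ_n − τ_data·x̄)/τ₀ = (501.0055·0.026589 − 0.024593·497.8) / 0.001996 = 1.078840/0.001996 ≈ 540.5.

μ₀ = 540.5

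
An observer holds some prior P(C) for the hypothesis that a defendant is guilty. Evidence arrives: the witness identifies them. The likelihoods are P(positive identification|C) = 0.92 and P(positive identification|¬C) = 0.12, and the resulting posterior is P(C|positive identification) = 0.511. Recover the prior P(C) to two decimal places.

Bayes' rule in odds form gives O(C|E) = O(C)·[P(E|C)/P(E|¬C)], hence O(C) = O(C|E)/LR.
Posterior odds = 0.511/(1−0.511) = 1.0450. LR = 0.92/0.12 = 7.6667.
Prior odds = 1.0450/7.6667 = 0.1363, so P(C) = 0.1363/(1+0.1363) ≈ 0.12.

P(C) = 0.12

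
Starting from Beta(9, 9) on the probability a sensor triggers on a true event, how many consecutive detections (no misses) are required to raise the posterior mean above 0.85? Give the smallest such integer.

k = 43

After k detections and 0 misses the posterior is Beta(9+k, 9), with mean (9+k)/(9+9+k).
Set (9+k)/(18+k) > 0.85 and solve: k > (0.85·18 − 9)/(1 − 0.85) = 42.000.
The smallest integer exceeding 42.000 is 43.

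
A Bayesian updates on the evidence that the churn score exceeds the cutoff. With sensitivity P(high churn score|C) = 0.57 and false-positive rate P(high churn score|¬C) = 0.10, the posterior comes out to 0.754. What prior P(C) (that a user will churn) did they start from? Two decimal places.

Bayes' rule in odds form gives O(C|E) = O(C)·[P(E|C)/P(E|¬C)], hence O(C) = O(C|E)/LR.
Posterior odds = 0.754/(1−0.754) = 3.0650. LR = 0.57/0.10 = 5.7000.
Prior odds = 3.0650/5.7000 = 0.5377, so P(C) = 0.5377/(1+0.5377) ≈ 0.35.

P(C) = 0.35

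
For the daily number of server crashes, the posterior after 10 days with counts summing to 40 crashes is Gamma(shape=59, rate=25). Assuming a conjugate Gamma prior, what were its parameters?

Gamma(shape=19, rate=15)

Gamma–Poisson conjugacy: posterior shape = α + Σxᵢ, posterior rate = β + n.
So α = 59 − 40 = 19 and β = 25 − 10 = 15.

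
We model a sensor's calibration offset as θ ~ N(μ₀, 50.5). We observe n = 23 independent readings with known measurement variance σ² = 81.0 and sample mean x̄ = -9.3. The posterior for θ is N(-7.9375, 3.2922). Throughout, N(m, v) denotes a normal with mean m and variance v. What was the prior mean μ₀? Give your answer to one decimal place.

The posterior mean is a precision-weighted average: μ_n = (τ₀μ₀ + τ_data·x̄)/(τ₀+τ_data), with τ₀=1/σ₀² and τ_data=n/σ².
Here τ₀ = 1/50.5 = 0.019802 and τ_data = 23/81.0 = 0.283951, so τ_n = 0.303753.
Rearranging for μ₀: μ₀ = (μ_n·τ_n − τ_data·x̄)/τ₀ = (-7.9375·0.303753 − 0.283951·-9.3) / 0.019802 = 0.229705/0.019802 ≈ 11.6.

μ₀ = 11.6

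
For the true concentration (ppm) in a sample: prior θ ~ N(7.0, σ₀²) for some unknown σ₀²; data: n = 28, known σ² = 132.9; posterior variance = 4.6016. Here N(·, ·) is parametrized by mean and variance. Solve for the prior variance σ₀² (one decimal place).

For the Normal–Normal model with known σ², precisions add: τ_n = τ₀ + n/σ².
So 1/σ₀² = 1/4.6016 − 28/132.9 = 0.217316 − 0.210685 = 0.006631.
Hence σ₀² = 1/0.006631 ≈ 150.8.

σ₀² = 150.8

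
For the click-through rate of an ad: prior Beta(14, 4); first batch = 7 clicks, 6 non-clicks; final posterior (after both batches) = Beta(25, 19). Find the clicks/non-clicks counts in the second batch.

Sequential conjugate updates are equivalent to a single update on the pooled data, so total successes = posterior α − prior α and total failures = posterior β − prior β.
Total across both batches: 25−14=11 clicks, 19−4=15 non-clicks.
Subtract the first batch: 11−7=4 clicks and 15−6=9 non-clicks.

4 clicks and 9 non-clicks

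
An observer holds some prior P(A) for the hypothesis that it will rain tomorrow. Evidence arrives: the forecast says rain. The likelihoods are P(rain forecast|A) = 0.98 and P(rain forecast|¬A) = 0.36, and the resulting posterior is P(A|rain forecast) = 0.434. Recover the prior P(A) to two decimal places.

Bayes' rule in odds form gives O(A|E) = O(A)·[P(E|A)/P(E|¬A)], hence O(A) = O(A|E)/LR.
Posterior odds = 0.434/(1−0.434) = 0.7668. LR = 0.98/0.36 = 2.7222.
Prior odds = 0.7668/2.7222 = 0.2817, so P(A) = 0.2817/(1+0.2817) ≈ 0.22.

P(A) = 0.22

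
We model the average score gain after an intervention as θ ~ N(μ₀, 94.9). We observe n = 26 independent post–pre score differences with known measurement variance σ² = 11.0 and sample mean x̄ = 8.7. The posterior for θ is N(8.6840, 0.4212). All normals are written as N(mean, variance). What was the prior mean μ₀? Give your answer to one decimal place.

With known observation variance, the Normal–Normal posterior has precision τ_n = τ₀ + n/σ² and mean μ_n = (τ₀μ₀ + (n/σ²)x̄)/τ_n.
Here τ₀ = 1/94.9 = 0.010537 and τ_data = 26/11.0 = 2.363636, so τ_n = 2.374173.
Rearranging for μ₀: μ₀ = (μ_n·τ_n − τ_data·x̄)/τ₀ = (8.6840·2.374173 − 2.363636·8.7) / 0.010537 = 0.053685/0.010537 ≈ 5.1.

μ₀ = 5.1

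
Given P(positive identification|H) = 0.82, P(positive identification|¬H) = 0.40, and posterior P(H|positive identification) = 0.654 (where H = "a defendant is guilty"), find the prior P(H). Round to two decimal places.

In odds form, posterior odds = prior odds × likelihood ratio, so prior odds = posterior odds ÷ LR.
Posterior odds = 0.654/(1−0.654) = 1.8902. LR = 0.82/0.40 = 2.0500.
Prior odds = 1.8902/2.0500 = 0.9220, so P(H) = 0.9220/(1+0.9220) ≈ 0.48.

P(H) = 0.48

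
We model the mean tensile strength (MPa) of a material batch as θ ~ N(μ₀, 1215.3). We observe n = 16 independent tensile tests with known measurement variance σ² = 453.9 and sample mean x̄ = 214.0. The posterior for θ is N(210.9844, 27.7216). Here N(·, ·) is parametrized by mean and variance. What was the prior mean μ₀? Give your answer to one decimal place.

μ₀ = 81.8

With known observation variance, the Normal–Normal posterior has precision τ_n = τ₀ + n/σ² and mean μ_n = (τ₀μ₀ + (n/σ²)x̄)/τ_n.
Here τ₀ = 1/1215.3 = 0.000823 and τ_data = 16/453.9 = 0.035250, so τ_n = 0.036073.
Rearranging for μ₀: μ₀ = (μ_n·τ_n − τ_data·x̄)/τ₀ = (210.9844·0.036073 − 0.035250·214.0) / 0.000823 = 0.067340/0.000823 ≈ 81.8.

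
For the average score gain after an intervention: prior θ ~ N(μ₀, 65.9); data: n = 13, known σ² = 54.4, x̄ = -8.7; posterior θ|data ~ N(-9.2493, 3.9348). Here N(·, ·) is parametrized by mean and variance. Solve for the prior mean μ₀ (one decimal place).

With known observation variance, the Normal–Normal posterior has precision τ_n = τ₀ + n/σ² and mean μ_n = (τ₀μ₀ + (n/σ²)x̄)/τ_n.
Here τ₀ = 1/65.9 = 0.015175 and τ_data = 13/54.4 = 0.238971, so τ_n = 0.254146.
Rearranging for μ₀: μ₀ = (μ_n·τ_n − τ_data·x̄)/τ₀ = (-9.2493·0.254146 − 0.238971·-8.7) / 0.015175 = -0.271625/0.015175 ≈ -17.9.

μ₀ = -17.9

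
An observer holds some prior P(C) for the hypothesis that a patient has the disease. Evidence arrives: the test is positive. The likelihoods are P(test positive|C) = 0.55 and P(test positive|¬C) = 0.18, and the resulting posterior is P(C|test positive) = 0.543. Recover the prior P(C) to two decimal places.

In odds form, posterior odds = prior odds × likelihood ratio, so prior odds = posterior odds ÷ LR.
Posterior odds = 0.543/(1−0.543) = 1.1882. LR = 0.55/0.18 = 3.0556.
Prior odds = 1.1882/3.0556 = 0.3889, so P(C) = 0.3889/(1+0.3889) ≈ 0.28.

P(C) = 0.28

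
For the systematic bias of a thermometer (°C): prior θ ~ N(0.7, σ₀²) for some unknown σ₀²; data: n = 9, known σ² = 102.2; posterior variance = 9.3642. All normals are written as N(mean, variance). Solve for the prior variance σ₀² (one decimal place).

σ₀² = 53.4

For the Normal–Normal model with known σ², precisions add: τ_n = τ₀ + n/σ².
So 1/σ₀² = 1/9.3642 − 9/102.2 = 0.106790 − 0.088063 = 0.018727.
Hence σ₀² = 1/0.018727 ≈ 53.4.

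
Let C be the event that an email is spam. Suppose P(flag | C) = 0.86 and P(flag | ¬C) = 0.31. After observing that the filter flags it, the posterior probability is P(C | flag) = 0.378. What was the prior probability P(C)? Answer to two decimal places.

Bayes' rule in odds form gives O(C|E) = O(C)·[P(E|C)/P(E|¬C)], hence O(C) = O(C|E)/LR.
Posterior odds = 0.378/(1−0.378) = 0.6077. LR = 0.86/0.31 = 2.7742.
Prior odds = 0.6077/2.7742 = 0.2191, so P(C) = 0.2191/(1+0.2191) ≈ 0.18.

P(C) = 0.18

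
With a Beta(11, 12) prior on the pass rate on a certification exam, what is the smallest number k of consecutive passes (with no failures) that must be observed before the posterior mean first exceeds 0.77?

After k passes and 0 failures the posterior is Beta(11+k, 12), with mean (11+k)/(11+12+k).
Set (11+k)/(23+k) > 0.77 and solve: k > (0.77·23 − 11)/(1 − 0.77) = 29.174.
The smallest integer exceeding 29.174 is 30, and checking k=30: (41)/(53) = 0.7736 > 0.77.

k = 30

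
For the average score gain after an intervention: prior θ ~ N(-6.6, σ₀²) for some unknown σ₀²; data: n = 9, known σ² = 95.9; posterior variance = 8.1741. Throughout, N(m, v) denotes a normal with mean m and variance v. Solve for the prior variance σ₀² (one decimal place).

Posterior precision equals prior precision plus data precision: 1/σ_n² = 1/σ₀² + n/σ².
So 1/σ₀² = 1/8.1741 − 9/95.9 = 0.122338 − 0.093848 = 0.028490.
Hence σ₀² = 1/0.028490 ≈ 35.1.

σ₀² = 35.1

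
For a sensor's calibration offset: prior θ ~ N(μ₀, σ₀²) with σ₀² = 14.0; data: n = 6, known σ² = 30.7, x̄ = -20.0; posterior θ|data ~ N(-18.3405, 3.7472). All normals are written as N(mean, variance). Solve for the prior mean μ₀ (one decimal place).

μ₀ = -13.8

The posterior mean is a precision-weighted average: μ_n = (τ₀μ₀ + τ_data·x̄)/(τ₀+τ_data), with τ₀=1/σ₀² and τ_data=n/σ².
Here τ₀ = 1/14.0 = 0.071429 and τ_data = 6/30.7 = 0.195440, so τ_n = 0.266869.
Rearranging for μ₀: μ₀ = (μ_n·τ_n − τ_data·x̄)/τ₀ = (-18.3405·0.266869 − 0.195440·-20.0) / 0.071429 = -0.985711/0.071429 ≈ -13.8.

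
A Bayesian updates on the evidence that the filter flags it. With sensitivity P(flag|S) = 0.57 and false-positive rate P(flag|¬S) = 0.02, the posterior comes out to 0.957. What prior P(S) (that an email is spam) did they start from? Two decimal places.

P(S) = 0.44

Bayes' rule in odds form gives O(S|E) = O(S)·[P(E|S)/P(E|¬S)], hence O(S) = O(S|E)/LR.
Posterior odds = 0.957/(1−0.957) = 22.2558. LR = 0.57/0.02 = 28.5000.
Prior odds = 22.2558/28.5000 = 0.7809, so P(S) = 0.7809/(1+0.7809) ≈ 0.44.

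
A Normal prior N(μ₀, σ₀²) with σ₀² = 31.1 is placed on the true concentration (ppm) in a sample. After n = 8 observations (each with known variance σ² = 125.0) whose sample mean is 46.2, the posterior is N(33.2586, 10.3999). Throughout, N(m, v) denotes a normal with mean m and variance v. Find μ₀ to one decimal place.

The posterior mean is a precision-weighted average: μ_n = (τ₀μ₀ + τ_data·x̄)/(τ₀+τ_data), with τ₀=1/σ₀² and τ_data=n/σ².
Here τ₀ = 1/31.1 = 0.032154 and τ_data = 8/125.0 = 0.064000, so τ_n = 0.096154.
Rearranging for μ₀: μ₀ = (μ_n·τ_n − τ_data·x̄)/τ₀ = (33.2586·0.096154 − 0.064000·46.2) / 0.032154 = 0.241147/0.032154 ≈ 7.5.

μ₀ = 7.5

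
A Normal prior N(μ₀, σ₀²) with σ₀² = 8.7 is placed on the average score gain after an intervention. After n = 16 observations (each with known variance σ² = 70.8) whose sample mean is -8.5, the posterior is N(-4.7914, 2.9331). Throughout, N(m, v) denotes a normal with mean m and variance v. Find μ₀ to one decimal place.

With known observation variance, the Normal–Normal posterior has precision τ_n = τ₀ + n/σ² and mean μ_n = (τ₀μ₀ + (n/σ²)x̄)/τ_n.
Here τ₀ = 1/8.7 = 0.114943 and τ_data = 16/70.8 = 0.225989, so τ_n = 0.340932.
Rearranging for μ₀: μ₀ = (μ_n·τ_n − τ_data·x̄)/τ₀ = (-4.7914·0.340932 − 0.225989·-8.5) / 0.114943 = 0.287365/0.114943 ≈ 2.5.

μ₀ = 2.5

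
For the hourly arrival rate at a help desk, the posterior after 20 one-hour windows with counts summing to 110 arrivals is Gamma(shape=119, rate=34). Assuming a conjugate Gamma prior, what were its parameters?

A Gamma(α, β) prior (rate parametrization) on a Poisson rate with n observations summing to S gives posterior Gamma(α+S, β+n).
So α = 119 − 110 = 9 and β = 34 − 20 = 14.

Gamma(shape=9, rate=14)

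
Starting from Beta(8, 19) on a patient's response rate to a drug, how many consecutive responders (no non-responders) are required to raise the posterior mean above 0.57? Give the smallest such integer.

After k responders and 0 non-responders the posterior is Beta(8+k, 19), with mean (8+k)/(8+19+k).
Set (8+k)/(27+k) > 0.57 and solve: k > (0.57·27 − 8)/(1 − 0.57) = 17.186.
The smallest integer exceeding 17.186 is 18, and checking k=18: (26)/(45) = 0.5778 > 0.57.

k = 18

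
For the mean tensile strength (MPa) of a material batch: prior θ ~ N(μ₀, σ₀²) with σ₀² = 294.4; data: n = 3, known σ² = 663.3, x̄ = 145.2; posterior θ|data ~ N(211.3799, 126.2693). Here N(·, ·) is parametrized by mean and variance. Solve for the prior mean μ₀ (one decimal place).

μ₀ = 299.5

With known observation variance, the Normal–Normal posterior has precision τ_n = τ₀ + n/σ² and mean μ_n = (τ₀μ₀ + (n/σ²)x̄)/τ_n.
Here τ₀ = 1/294.4 = 0.003397 and τ_data = 3/663.3 = 0.004523, so τ_n = 0.007920.
Rearranging for μ₀: μ₀ = (μ_n·τ_n − τ_data·x̄)/τ₀ = (211.3799·0.007920 − 0.004523·145.2) / 0.003397 = 1.017389/0.003397 ≈ 299.5.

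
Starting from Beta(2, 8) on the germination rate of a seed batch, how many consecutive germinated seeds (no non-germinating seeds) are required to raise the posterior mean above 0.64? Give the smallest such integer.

After k germinated seeds and 0 non-germinating seeds the posterior is Beta(2+k, 8), with mean (2+k)/(2+8+k).
Set (2+k)/(10+k) > 0.64 and solve: k > (0.64·10 − 2)/(1 − 0.64) = 12.222.
The smallest integer exceeding 12.222 is 13.

k = 13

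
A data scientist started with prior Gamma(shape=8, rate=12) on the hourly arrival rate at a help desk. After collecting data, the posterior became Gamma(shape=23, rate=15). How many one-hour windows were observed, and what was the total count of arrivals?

Gamma–Poisson conjugacy: posterior shape = α + Σxᵢ, posterior rate = β + n.
Matching: Σxᵢ = 23 − 8 = 15 and n = 15 − 12 = 3.

n = 3 one-hour windows with total 15 arrivals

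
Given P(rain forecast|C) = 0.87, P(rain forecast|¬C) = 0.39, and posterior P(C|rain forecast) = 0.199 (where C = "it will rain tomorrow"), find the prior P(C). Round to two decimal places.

Bayes' rule in odds form gives O(C|E) = O(C)·[P(E|C)/P(E|¬C)], hence O(C) = O(C|E)/LR.
Posterior odds = 0.199/(1−0.199) = 0.2484. LR = 0.87/0.39 = 2.2308.
Prior odds = 0.2484/2.2308 = 0.1114, so P(C) = 0.1114/(1+0.1114) ≈ 0.10.

P(C) = 0.10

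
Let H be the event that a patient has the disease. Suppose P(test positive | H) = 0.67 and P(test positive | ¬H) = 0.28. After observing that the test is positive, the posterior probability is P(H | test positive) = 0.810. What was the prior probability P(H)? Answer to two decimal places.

In odds form, posterior odds = prior odds × likelihood ratio, so prior odds = posterior odds ÷ LR.
Posterior odds = 0.810/(1−0.810) = 4.2632. LR = 0.67/0.28 = 2.3929.
Prior odds = 4.2632/2.3929 = 1.7816, so P(H) = 1.7816/(1+1.7816) ≈ 0.64.

P(H) = 0.64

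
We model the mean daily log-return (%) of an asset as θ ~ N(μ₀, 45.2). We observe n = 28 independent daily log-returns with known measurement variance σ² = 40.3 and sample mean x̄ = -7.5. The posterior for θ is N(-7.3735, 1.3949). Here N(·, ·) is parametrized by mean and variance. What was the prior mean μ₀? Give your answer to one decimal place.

μ₀ = -3.4

With known observation variance, the Normal–Normal posterior has precision τ_n = τ₀ + n/σ² and mean μ_n = (τ₀μ₀ + (n/σ²)x̄)/τ_n.
Here τ₀ = 1/45.2 = 0.022124 and τ_data = 28/40.3 = 0.694789, so τ_n = 0.716913.
Rearranging for μ₀: μ₀ = (μ_n·τ_n − τ_data·x̄)/τ₀ = (-7.3735·0.716913 − 0.694789·-7.5) / 0.022124 = -0.075241/0.022124 ≈ -3.4.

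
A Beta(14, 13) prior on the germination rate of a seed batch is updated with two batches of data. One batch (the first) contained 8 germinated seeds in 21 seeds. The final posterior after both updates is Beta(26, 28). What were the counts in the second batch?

4 germinated seeds and 2 non-germinating seeds

Because Beta–binomial updating is additive in the counts, the combined data contributed (α_post−α_prior, β_post−β_prior) successes and failures.
Total across both batches: 26−14=12 germinated seeds, 28−13=15 non-germinating seeds.
Subtract the first batch: 12−8=4 germinated seeds and 15−13=2 non-germinating seeds.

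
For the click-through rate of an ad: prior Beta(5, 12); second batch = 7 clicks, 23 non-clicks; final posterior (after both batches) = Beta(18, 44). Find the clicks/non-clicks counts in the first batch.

Because Beta–binomial updating is additive in the counts, the combined data contributed (α_post−α_prior, β_post−β_prior) successes and failures.
Total across both batches: 18−5=13 clicks, 44−12=32 non-clicks.
Subtract the second batch: 13−7=6 clicks and 32−23=9 non-clicks.

6 clicks and 9 non-clicks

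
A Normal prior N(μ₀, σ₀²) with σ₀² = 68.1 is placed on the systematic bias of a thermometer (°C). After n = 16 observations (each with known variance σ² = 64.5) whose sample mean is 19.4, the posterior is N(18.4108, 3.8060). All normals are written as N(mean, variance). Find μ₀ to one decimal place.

μ₀ = 1.7

With known observation variance, the Normal–Normal posterior has precision τ_n = τ₀ + n/σ² and mean μ_n = (τ₀μ₀ + (n/σ²)x̄)/τ_n.
Here τ₀ = 1/68.1 = 0.014684 and τ_data = 16/64.5 = 0.248062, so τ_n = 0.262746.
Rearranging for μ₀: μ₀ = (μ_n·τ_n − τ_data·x̄)/τ₀ = (18.4108·0.262746 − 0.248062·19.4) / 0.014684 = 0.024961/0.014684 ≈ 1.7.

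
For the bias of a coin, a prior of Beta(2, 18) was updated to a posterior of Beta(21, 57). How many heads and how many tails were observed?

19 heads and 39 tails

Under Beta–binomial conjugacy the posterior parameters are (a+s, b+f).
Match parameters: s=21−2=19, f=57−18=39.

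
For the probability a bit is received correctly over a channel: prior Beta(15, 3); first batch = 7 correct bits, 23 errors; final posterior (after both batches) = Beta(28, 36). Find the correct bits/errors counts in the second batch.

6 correct bits and 10 errors

Sequential conjugate updates are equivalent to a single update on the pooled data, so total successes = posterior α − prior α and total failures = posterior β − prior β.
Total across both batches: 28−15=13 correct bits, 36−3=33 errors.
Subtract the first batch: 13−7=6 correct bits and 33−23=10 errors.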